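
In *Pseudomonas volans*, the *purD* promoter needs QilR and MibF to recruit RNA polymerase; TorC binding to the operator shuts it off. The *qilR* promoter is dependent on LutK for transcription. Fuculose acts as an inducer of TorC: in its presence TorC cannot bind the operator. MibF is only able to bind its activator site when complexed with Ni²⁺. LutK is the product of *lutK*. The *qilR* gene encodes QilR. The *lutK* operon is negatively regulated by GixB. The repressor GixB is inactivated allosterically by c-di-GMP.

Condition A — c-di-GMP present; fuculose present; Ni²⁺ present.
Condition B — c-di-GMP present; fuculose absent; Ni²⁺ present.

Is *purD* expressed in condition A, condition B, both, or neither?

Condition A:
c-di-GMP is present, so GixB is inactive.
With no repressor bound, *lutK* is transcribed.
So LutK is produced and active.
No repressor is bound and LutK is active, so *qilR* is transcribed.
So QilR is produced and active.
Fuculose is present, so TorC is inactive.
Ni²⁺ is present, so MibF is active.
No repressor is bound and QilR and MibF are active, so *purD* is transcribed.
→ *purD* is ON in A.
Condition B:
c-di-GMP is present, so GixB is inactive.
With no repressor bound, *lutK* is transcribed.
So LutK is produced and active.
No repressor is bound and LutK is active, so *qilR* is transcribed.
So QilR is produced and active.
Fuculose is absent, so TorC is active.
Ni²⁺ is present, so MibF is active.
With repressor TorC bound, *purD* is not transcribed.
→ *purD* is OFF in B.

A only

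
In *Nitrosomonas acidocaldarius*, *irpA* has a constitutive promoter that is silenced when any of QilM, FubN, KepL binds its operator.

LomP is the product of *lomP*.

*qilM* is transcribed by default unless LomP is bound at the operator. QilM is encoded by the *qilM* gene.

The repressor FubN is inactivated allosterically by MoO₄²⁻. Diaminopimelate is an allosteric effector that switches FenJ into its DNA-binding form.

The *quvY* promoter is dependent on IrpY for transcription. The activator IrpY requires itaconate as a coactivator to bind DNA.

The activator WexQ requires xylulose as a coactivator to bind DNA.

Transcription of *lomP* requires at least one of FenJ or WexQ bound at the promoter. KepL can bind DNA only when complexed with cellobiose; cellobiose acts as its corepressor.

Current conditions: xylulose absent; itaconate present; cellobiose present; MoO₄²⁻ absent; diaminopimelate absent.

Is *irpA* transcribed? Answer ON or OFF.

Diaminopimelate is absent, so FenJ is inactive.
Xylulose is absent, so WexQ is inactive.
No activator is available at the *lomP* promoter, so *lomP* is not transcribed.
So LomP is not produced.
With no repressor bound, *qilM* is transcribed.
So QilM is produced and active.
MoO₄²⁻ is absent, so FubN is active.
Cellobiose is present, so KepL is active.
With repressor QilM bound, *irpA* is not transcribed.

OFF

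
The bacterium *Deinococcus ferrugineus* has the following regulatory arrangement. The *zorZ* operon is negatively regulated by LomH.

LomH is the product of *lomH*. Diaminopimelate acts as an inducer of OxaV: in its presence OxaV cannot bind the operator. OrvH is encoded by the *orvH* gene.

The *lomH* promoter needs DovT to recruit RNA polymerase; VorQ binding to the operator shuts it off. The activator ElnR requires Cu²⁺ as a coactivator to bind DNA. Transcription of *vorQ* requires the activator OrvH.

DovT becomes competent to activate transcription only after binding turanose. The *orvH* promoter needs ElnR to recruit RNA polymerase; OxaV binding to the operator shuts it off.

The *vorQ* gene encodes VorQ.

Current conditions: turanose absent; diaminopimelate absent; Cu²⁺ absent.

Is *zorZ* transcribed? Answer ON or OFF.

Diaminopimelate is absent, so OxaV is active.
Cu²⁺ is absent, so ElnR is inactive.
With repressor OxaV bound, *orvH* is not transcribed.
So OrvH is not produced.
Required activator OrvH is absent, so *vorQ* is not transcribed.
So VorQ is not produced.
Turanose is absent, so DovT is inactive.
Required activator DovT is absent, so *lomH* is not transcribed.
So LomH is not produced.
With no repressor bound, *zorZ* is transcribed.

ON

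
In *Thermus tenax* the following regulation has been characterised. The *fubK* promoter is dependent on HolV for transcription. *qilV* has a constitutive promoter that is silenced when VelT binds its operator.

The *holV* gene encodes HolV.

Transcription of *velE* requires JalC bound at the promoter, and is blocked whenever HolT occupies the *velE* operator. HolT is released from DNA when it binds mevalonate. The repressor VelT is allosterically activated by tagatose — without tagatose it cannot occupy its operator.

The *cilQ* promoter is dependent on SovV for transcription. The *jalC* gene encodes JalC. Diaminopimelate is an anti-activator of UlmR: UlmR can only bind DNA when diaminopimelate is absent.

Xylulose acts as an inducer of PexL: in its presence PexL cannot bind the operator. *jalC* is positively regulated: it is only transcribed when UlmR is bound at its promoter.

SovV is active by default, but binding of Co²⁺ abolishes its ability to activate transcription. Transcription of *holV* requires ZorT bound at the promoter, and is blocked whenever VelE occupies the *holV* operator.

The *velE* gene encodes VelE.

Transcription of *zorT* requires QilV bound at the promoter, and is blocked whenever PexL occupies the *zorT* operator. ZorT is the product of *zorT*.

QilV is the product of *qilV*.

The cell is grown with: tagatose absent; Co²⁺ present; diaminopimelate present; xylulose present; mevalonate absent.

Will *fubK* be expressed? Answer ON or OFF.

Diaminopimelate is present, so UlmR is inactive.
Required activator UlmR is absent, so *jalC* is not transcribed.
So JalC is not produced.
Mevalonate is absent, so HolT is active.
With repressor HolT bound, *velE* is not transcribed.
So VelE is not produced.
Tagatose is absent, so VelT is inactive.
With no repressor bound, *qilV* is transcribed.
So QilV is produced and active.
Xylulose is present, so PexL is inactive.
No repressor is bound and QilV is active, so *zorT* is transcribed.
So ZorT is produced and active.
No repressor is bound and ZorT is active, so *holV* is transcribed.
So HolV is produced and active.
No repressor is bound and HolV is active, so *fubK* is transcribed.

ON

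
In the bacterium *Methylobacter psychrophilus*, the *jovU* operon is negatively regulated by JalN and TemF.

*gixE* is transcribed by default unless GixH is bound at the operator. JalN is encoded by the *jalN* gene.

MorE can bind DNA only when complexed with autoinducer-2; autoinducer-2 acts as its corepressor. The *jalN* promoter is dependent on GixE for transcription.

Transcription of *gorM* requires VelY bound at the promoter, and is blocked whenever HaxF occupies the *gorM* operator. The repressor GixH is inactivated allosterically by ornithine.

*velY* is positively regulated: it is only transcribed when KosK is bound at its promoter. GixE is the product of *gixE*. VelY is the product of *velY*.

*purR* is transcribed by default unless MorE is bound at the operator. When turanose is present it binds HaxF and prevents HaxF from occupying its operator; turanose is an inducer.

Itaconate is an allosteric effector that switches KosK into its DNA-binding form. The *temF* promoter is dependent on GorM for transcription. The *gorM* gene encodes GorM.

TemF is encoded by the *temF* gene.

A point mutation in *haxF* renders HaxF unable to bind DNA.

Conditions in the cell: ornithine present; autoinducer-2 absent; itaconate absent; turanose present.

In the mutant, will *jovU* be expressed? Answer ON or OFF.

Ornithine is present, so GixH is inactive.
With no repressor bound, *gixE* is transcribed.
So GixE is produced and active.
No repressor is bound and GixE is active, so *jalN* is transcribed.
So JalN is produced and active.
Itaconate is absent, so KosK is inactive.
Required activator KosK is absent, so *velY* is not transcribed.
So VelY is not produced.
HaxF is non-functional in this strain, so it has no effect.
Required activator VelY is absent, so *gorM* is not transcribed.
So GorM is not produced.
Required activator GorM is absent, so *temF* is not transcribed.
So TemF is not produced.
With repressor JalN bound, *jovU* is not transcribed.

OFF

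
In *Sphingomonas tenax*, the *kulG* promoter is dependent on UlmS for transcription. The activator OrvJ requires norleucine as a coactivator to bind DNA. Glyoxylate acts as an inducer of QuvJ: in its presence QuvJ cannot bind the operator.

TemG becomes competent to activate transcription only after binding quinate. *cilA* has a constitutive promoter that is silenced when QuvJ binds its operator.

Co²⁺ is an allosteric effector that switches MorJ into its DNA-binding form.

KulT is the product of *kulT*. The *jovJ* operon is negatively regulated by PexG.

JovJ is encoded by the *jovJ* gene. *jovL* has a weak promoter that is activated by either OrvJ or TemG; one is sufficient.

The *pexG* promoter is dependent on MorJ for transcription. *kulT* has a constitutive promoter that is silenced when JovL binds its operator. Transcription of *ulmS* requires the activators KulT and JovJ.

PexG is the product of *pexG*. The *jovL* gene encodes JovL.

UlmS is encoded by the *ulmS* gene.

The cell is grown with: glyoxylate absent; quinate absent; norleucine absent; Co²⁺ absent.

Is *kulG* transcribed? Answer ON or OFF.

Norleucine is absent, so OrvJ is inactive.
Quinate is absent, so TemG is inactive.
No activator is available at the *jovL* promoter, so *jovL* is not transcribed.
So JovL is not produced.
With no repressor bound, *kulT* is transcribed.
So KulT is produced and active.
Co²⁺ is absent, so MorJ is inactive.
Required activator MorJ is absent, so *pexG* is not transcribed.
So PexG is not produced.
With no repressor bound, *jovJ* is transcribed.
So JovJ is produced and active.
No repressor is bound and KulT and JovJ are active, so *ulmS* is transcribed.
So UlmS is produced and active.
No repressor is bound and UlmS is active, so *kulG* is transcribed.

ON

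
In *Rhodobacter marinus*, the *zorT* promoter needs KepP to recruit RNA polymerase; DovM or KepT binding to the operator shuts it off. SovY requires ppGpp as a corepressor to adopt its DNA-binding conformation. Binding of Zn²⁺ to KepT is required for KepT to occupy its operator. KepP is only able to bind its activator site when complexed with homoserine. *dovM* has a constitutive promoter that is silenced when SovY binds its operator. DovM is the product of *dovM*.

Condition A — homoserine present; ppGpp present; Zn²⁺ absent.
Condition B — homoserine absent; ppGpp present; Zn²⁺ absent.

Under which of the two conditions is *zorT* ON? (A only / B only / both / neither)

Condition A:
Homoserine is present, so KepP is active.
ppGpp is present, so SovY is active.
With repressor SovY bound, *dovM* is not transcribed.
So DovM is not produced.
Zn²⁺ is absent, so KepT is inactive.
No repressor is bound and KepP is active, so *zorT* is transcribed.
→ *zorT* is ON in A.
Condition B:
Homoserine is absent, so KepP is inactive.
ppGpp is present, so SovY is active.
With repressor SovY bound, *dovM* is not transcribed.
So DovM is not produced.
Zn²⁺ is absent, so KepT is inactive.
Required activator KepP is absent, so *zorT* is not transcribed.
→ *zorT* is OFF in B.

A only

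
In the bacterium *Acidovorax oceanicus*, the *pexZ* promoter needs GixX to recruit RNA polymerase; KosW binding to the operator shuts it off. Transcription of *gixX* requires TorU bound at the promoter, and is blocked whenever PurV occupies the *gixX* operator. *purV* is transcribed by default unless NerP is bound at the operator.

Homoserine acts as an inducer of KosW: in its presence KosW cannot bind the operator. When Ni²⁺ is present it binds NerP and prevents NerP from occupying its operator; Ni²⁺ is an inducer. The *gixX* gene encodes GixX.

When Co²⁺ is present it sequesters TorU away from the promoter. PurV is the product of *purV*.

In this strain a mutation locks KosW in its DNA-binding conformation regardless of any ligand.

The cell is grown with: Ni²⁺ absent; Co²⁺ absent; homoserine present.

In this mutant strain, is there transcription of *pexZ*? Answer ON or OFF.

OFF

Ni²⁺ is absent, so NerP is active.
With repressor NerP bound, *purV* is not transcribed.
So PurV is not produced.
Co²⁺ is absent, so TorU is active.
No repressor is bound and TorU is active, so *gixX* is transcribed.
So GixX is produced and active.
KosW is constitutively active in this strain.
With repressor KosW bound, *pexZ* is not transcribed.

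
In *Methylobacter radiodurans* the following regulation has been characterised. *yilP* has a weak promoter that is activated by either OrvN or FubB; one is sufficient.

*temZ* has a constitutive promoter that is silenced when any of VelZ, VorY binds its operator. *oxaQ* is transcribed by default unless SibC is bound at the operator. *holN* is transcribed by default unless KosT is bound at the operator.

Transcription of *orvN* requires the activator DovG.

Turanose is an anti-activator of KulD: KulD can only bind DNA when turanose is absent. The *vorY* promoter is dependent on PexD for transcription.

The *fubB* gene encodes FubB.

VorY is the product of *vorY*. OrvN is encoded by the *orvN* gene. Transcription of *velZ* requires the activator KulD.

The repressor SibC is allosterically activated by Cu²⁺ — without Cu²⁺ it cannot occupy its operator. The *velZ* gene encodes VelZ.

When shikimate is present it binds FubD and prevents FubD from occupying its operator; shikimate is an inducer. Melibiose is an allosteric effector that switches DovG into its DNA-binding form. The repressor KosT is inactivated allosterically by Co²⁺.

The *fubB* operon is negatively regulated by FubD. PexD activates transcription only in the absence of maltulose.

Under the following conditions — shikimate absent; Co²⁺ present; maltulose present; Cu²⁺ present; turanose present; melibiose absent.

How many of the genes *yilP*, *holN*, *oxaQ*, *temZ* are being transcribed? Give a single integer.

2

Melibiose is absent, so DovG is inactive.
Required activator DovG is absent, so *orvN* is not transcribed.
So OrvN is not produced.
Shikimate is absent, so FubD is active.
With repressor FubD bound, *fubB* is not transcribed.
So FubB is not produced.
No activator is available at the *yilP* promoter, so *yilP* is not transcribed.
→ *yilP* is OFF.
Co²⁺ is present, so KosT is inactive.
With no repressor bound, *holN* is transcribed.
→ *holN* is ON.
Cu²⁺ is present, so SibC is active.
With repressor SibC bound, *oxaQ* is not transcribed.
→ *oxaQ* is OFF.
Turanose is present, so KulD is inactive.
Required activator KulD is absent, so *velZ* is not transcribed.
So VelZ is not produced.
Maltulose is present, so PexD is inactive.
Required activator PexD is absent, so *vorY* is not transcribed.
So VorY is not produced.
With no repressor bound, *temZ* is transcribed.
→ *temZ* is ON.
2 of the 4 genes are transcribed.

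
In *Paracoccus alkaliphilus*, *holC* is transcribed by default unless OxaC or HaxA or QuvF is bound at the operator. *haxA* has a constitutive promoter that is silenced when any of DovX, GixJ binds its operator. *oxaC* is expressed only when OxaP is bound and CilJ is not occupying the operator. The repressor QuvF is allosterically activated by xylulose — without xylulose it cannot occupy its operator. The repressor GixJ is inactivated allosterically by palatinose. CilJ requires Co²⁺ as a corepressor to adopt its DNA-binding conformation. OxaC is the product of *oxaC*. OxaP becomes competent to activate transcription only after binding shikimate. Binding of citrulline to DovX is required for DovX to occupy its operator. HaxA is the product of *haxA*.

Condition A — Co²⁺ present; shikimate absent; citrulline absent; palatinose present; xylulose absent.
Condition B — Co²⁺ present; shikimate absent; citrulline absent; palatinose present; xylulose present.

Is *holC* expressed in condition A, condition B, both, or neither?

neither

Condition A:
Co²⁺ is present, so CilJ is active.
Shikimate is absent, so OxaP is inactive.
With repressor CilJ bound, *oxaC* is not transcribed.
So OxaC is not produced.
Citrulline is absent, so DovX is inactive.
Palatinose is present, so GixJ is inactive.
With no repressor bound, *haxA* is transcribed.
So HaxA is produced and active.
Xylulose is absent, so QuvF is inactive.
With repressor HaxA bound, *holC* is not transcribed.
→ *holC* is OFF in A.
Condition B:
Co²⁺ is present, so CilJ is active.
Shikimate is absent, so OxaP is inactive.
With repressor CilJ bound, *oxaC* is not transcribed.
So OxaC is not produced.
Citrulline is absent, so DovX is inactive.
Palatinose is present, so GixJ is inactive.
With no repressor bound, *haxA* is transcribed.
So HaxA is produced and active.
Xylulose is present, so QuvF is active.
With repressor HaxA bound, *holC* is not transcribed.
→ *holC* is OFF in B.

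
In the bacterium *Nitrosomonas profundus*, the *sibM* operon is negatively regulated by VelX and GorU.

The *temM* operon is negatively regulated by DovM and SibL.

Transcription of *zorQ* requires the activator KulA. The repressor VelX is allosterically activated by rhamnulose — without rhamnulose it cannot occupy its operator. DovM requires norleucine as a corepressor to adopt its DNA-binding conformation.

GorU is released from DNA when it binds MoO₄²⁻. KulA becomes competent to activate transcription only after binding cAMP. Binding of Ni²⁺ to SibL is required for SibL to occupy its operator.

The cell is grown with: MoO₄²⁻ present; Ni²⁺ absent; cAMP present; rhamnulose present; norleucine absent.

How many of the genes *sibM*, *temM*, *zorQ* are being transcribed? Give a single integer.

Rhamnulose is present, so VelX is active.
MoO₄²⁻ is present, so GorU is inactive.
With repressor VelX bound, *sibM* is not transcribed.
→ *sibM* is OFF.
Norleucine is absent, so DovM is inactive.
Ni²⁺ is absent, so SibL is inactive.
With no repressor bound, *temM* is transcribed.
→ *temM* is ON.
cAMP is present, so KulA is active.
No repressor is bound and KulA is active, so *zorQ* is transcribed.
→ *zorQ* is ON.
2 of the 3 genes are transcribed.

2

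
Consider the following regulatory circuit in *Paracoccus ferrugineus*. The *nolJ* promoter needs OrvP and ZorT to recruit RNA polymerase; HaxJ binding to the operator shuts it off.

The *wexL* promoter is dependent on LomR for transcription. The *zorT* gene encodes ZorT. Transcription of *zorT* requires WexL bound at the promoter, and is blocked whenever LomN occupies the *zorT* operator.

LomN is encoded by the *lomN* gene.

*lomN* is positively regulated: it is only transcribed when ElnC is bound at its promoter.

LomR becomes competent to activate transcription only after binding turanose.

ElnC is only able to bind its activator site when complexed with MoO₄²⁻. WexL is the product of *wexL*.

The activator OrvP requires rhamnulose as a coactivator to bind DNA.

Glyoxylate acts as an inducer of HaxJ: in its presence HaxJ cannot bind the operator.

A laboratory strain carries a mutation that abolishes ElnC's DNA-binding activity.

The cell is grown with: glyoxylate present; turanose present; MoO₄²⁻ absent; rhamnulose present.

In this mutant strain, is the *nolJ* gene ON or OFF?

Rhamnulose is present, so OrvP is active.
Glyoxylate is present, so HaxJ is inactive.
Turanose is present, so LomR is active.
No repressor is bound and LomR is active, so *wexL* is transcribed.
So WexL is produced and active.
ElnC is non-functional in this strain, so it has no effect.
Required activator ElnC is absent, so *lomN* is not transcribed.
So LomN is not produced.
No repressor is bound and WexL is active, so *zorT* is transcribed.
So ZorT is produced and active.
No repressor is bound and OrvP and ZorT are active, so *nolJ* is transcribed.

ON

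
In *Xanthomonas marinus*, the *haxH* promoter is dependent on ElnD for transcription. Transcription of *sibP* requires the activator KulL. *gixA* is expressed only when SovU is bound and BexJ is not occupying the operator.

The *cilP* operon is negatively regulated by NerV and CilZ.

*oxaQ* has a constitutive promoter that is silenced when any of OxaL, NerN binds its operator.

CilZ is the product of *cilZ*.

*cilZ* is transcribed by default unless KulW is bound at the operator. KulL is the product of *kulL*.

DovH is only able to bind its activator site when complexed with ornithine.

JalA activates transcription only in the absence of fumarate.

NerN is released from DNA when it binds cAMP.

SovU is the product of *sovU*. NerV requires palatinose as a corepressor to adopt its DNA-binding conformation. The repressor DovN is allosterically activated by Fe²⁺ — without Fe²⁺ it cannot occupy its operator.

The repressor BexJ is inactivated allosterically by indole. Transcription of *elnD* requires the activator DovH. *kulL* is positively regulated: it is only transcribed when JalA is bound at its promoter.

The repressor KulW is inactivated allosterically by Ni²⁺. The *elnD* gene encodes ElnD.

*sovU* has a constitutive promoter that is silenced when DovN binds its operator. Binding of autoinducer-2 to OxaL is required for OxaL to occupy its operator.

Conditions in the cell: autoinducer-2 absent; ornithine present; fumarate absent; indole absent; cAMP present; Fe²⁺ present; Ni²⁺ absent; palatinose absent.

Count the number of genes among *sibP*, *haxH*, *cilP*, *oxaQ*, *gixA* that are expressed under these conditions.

Fumarate is absent, so JalA is active.
No repressor is bound and JalA is active, so *kulL* is transcribed.
So KulL is produced and active.
No repressor is bound and KulL is active, so *sibP* is transcribed.
→ *sibP* is ON.
Ornithine is present, so DovH is active.
No repressor is bound and DovH is active, so *elnD* is transcribed.
So ElnD is produced and active.
No repressor is bound and ElnD is active, so *haxH* is transcribed.
→ *haxH* is ON.
Palatinose is absent, so NerV is inactive.
Ni²⁺ is absent, so KulW is active.
With repressor KulW bound, *cilZ* is not transcribed.
So CilZ is not produced.
With no repressor bound, *cilP* is transcribed.
→ *cilP* is ON.
Autoinducer-2 is absent, so OxaL is inactive.
cAMP is present, so NerN is inactive.
With no repressor bound, *oxaQ* is transcribed.
→ *oxaQ* is ON.
Fe²⁺ is present, so DovN is active.
With repressor DovN bound, *sovU* is not transcribed.
So SovU is not produced.
Indole is absent, so BexJ is active.
With repressor BexJ bound, *gixA* is not transcribed.
→ *gixA* is OFF.
4 of the 5 genes are transcribed.

4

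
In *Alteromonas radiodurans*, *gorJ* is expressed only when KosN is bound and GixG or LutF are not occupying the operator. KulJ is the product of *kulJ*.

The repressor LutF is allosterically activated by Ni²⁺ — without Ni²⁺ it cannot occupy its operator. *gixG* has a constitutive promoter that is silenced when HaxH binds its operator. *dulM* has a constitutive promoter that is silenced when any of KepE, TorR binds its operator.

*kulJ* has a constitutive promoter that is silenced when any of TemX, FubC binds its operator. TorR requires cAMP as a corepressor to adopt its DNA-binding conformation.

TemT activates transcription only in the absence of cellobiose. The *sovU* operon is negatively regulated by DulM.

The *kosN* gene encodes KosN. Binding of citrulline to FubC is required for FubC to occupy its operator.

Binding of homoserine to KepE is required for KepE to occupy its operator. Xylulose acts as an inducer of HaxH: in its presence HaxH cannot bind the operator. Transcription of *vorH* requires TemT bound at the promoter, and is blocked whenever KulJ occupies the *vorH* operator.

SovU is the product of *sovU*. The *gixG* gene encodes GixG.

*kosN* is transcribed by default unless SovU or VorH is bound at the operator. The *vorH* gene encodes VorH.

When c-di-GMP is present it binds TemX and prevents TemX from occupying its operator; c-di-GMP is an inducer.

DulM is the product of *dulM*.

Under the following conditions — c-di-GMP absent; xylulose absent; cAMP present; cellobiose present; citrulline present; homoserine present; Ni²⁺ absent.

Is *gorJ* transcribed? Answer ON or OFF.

Xylulose is absent, so HaxH is active.
With repressor HaxH bound, *gixG* is not transcribed.
So GixG is not produced.
Ni²⁺ is absent, so LutF is inactive.
Homoserine is present, so KepE is active.
cAMP is present, so TorR is active.
With repressor KepE bound, *dulM* is not transcribed.
So DulM is not produced.
With no repressor bound, *sovU* is transcribed.
So SovU is produced and active.
c-di-GMP is absent, so TemX is active.
Citrulline is present, so FubC is active.
With repressor TemX bound, *kulJ* is not transcribed.
So KulJ is not produced.
Cellobiose is present, so TemT is inactive.
Required activator TemT is absent, so *vorH* is not transcribed.
So VorH is not produced.
With repressor SovU bound, *kosN* is not transcribed.
So KosN is not produced.
Required activator KosN is absent, so *gorJ* is not transcribed.

OFF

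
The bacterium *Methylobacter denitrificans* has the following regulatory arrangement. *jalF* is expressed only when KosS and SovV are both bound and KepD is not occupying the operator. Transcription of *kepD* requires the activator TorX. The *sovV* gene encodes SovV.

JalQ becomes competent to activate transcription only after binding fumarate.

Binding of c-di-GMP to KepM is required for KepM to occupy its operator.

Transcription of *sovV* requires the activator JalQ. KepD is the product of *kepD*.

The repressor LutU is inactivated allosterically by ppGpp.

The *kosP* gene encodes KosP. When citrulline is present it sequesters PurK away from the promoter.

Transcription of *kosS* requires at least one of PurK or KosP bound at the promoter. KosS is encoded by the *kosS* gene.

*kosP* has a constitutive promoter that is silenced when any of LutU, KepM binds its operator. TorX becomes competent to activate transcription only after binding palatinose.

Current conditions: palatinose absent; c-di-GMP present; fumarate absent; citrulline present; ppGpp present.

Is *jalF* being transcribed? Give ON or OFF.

Citrulline is present, so PurK is inactive.
ppGpp is present, so LutU is inactive.
c-di-GMP is present, so KepM is active.
With repressor KepM bound, *kosP* is not transcribed.
So KosP is not produced.
No activator is available at the *kosS* promoter, so *kosS* is not transcribed.
So KosS is not produced.
Palatinose is absent, so TorX is inactive.
Required activator TorX is absent, so *kepD* is not transcribed.
So KepD is not produced.
Fumarate is absent, so JalQ is inactive.
Required activator JalQ is absent, so *sovV* is not transcribed.
So SovV is not produced.
Required activator KosS is absent, so *jalF* is not transcribed.

OFF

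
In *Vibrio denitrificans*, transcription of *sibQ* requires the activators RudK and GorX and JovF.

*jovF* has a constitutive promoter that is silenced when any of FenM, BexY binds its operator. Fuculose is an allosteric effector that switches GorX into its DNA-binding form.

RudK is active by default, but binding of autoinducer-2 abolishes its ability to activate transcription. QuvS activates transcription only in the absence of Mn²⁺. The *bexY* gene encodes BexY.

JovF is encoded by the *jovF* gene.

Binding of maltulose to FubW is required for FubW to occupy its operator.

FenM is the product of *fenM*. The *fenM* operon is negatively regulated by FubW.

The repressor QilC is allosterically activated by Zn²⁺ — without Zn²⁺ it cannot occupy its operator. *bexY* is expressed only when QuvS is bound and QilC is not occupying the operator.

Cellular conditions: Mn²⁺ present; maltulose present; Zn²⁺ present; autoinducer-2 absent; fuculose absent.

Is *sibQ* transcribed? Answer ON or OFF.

Autoinducer-2 is absent, so RudK is active.
Fuculose is absent, so GorX is inactive.
Maltulose is present, so FubW is active.
With repressor FubW bound, *fenM* is not transcribed.
So FenM is not produced.
Zn²⁺ is present, so QilC is active.
Mn²⁺ is present, so QuvS is inactive.
With repressor QilC bound, *bexY* is not transcribed.
So BexY is not produced.
With no repressor bound, *jovF* is transcribed.
So JovF is produced and active.
Required activator GorX is absent, so *sibQ* is not transcribed.

OFF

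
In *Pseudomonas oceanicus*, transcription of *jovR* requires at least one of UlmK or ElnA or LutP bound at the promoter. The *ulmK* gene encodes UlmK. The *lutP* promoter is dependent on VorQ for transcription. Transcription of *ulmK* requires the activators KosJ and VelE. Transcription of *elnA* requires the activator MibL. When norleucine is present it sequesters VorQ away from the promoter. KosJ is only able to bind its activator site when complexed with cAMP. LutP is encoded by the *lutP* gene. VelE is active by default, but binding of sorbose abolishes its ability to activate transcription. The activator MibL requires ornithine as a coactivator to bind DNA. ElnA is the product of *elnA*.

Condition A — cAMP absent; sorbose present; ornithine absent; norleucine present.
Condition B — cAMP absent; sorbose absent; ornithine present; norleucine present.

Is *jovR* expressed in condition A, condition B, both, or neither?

Condition A:
cAMP is absent, so KosJ is inactive.
Sorbose is present, so VelE is inactive.
Required activator KosJ is absent, so *ulmK* is not transcribed.
So UlmK is not produced.
Ornithine is absent, so MibL is inactive.
Required activator MibL is absent, so *elnA* is not transcribed.
So ElnA is not produced.
Norleucine is present, so VorQ is inactive.
Required activator VorQ is absent, so *lutP* is not transcribed.
So LutP is not produced.
No activator is available at the *jovR* promoter, so *jovR* is not transcribed.
→ *jovR* is OFF in A.
Condition B:
cAMP is absent, so KosJ is inactive.
Sorbose is absent, so VelE is active.
Required activator KosJ is absent, so *ulmK* is not transcribed.
So UlmK is not produced.
Ornithine is present, so MibL is active.
No repressor is bound and MibL is active, so *elnA* is transcribed.
So ElnA is produced and active.
Norleucine is present, so VorQ is inactive.
Required activator VorQ is absent, so *lutP* is not transcribed.
So LutP is not produced.
Activator ElnA is present, so *jovR* is transcribed.
→ *jovR* is ON in B.

B only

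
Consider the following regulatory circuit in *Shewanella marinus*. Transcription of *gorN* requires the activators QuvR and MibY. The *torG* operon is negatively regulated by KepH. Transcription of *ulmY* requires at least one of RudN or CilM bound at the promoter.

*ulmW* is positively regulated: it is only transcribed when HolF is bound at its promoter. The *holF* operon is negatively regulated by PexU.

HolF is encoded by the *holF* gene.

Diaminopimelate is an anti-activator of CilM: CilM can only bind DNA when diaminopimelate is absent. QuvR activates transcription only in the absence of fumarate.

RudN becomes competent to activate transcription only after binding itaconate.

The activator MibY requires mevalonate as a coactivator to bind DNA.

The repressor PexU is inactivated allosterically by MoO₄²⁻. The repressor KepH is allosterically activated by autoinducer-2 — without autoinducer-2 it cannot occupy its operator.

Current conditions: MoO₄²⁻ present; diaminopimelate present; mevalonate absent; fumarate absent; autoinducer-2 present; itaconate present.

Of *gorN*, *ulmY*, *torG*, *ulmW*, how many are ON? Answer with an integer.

Fumarate is absent, so QuvR is active.
Mevalonate is absent, so MibY is inactive.
Required activator MibY is absent, so *gorN* is not transcribed.
→ *gorN* is OFF.
Itaconate is present, so RudN is active.
Diaminopimelate is present, so CilM is inactive.
Activator RudN is present, so *ulmY* is transcribed.
→ *ulmY* is ON.
Autoinducer-2 is present, so KepH is active.
With repressor KepH bound, *torG* is not transcribed.
→ *torG* is OFF.
MoO₄²⁻ is present, so PexU is inactive.
With no repressor bound, *holF* is transcribed.
So HolF is produced and active.
No repressor is bound and HolF is active, so *ulmW* is transcribed.
→ *ulmW* is ON.
2 of the 4 genes are transcribed.

2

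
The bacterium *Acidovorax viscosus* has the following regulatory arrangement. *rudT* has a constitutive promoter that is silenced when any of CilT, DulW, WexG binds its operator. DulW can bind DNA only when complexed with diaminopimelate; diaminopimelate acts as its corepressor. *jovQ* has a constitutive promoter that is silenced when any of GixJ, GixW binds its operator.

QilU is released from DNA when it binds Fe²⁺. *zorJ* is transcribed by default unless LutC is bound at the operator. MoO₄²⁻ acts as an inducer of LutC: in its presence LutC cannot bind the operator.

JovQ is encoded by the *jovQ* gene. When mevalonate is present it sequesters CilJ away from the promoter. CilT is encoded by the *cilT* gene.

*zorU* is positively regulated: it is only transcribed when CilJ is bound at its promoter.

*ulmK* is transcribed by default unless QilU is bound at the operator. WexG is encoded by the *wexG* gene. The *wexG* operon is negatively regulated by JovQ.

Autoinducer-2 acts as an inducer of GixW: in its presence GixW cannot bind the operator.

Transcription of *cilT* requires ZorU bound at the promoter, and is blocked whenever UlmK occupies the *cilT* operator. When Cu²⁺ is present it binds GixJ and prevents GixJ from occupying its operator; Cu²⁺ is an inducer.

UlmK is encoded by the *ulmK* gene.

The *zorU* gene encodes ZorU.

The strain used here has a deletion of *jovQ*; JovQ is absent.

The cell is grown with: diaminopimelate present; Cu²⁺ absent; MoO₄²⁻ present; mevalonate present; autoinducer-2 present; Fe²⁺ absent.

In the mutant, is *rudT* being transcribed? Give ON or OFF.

Fe²⁺ is absent, so QilU is active.
With repressor QilU bound, *ulmK* is not transcribed.
So UlmK is not produced.
Mevalonate is present, so CilJ is inactive.
Required activator CilJ is absent, so *zorU* is not transcribed.
So ZorU is not produced.
Required activator ZorU is absent, so *cilT* is not transcribed.
So CilT is not produced.
Diaminopimelate is present, so DulW is active.
JovQ is non-functional in this strain, so it has no effect.
With no repressor bound, *wexG* is transcribed.
So WexG is produced and active.
With repressor DulW bound, *rudT* is not transcribed.

OFF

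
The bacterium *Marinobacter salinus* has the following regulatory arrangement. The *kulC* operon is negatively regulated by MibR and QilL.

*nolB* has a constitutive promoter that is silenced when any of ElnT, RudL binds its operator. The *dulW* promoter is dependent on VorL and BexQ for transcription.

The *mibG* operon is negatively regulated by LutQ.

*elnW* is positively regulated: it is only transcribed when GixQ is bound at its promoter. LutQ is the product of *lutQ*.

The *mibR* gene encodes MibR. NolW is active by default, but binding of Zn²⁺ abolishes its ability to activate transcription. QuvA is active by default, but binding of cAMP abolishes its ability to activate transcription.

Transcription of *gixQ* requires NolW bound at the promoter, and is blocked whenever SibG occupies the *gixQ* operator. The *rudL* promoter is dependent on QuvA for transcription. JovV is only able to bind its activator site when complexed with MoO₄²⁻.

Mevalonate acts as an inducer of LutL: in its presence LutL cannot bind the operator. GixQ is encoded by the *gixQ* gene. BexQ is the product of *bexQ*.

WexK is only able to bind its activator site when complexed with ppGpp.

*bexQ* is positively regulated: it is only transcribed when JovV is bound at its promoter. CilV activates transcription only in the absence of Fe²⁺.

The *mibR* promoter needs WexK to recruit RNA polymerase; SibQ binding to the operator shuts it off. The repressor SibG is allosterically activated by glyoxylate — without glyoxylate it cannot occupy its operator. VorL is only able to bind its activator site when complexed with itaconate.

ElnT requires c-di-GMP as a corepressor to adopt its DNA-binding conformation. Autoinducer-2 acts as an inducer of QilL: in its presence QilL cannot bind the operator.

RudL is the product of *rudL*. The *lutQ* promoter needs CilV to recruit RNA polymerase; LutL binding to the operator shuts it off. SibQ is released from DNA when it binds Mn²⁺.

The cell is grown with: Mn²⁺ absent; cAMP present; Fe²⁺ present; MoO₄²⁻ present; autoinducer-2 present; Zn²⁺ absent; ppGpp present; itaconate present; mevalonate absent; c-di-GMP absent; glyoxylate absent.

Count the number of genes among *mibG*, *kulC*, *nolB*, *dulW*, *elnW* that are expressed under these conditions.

5

Fe²⁺ is present, so CilV is inactive.
Mevalonate is absent, so LutL is active.
With repressor LutL bound, *lutQ* is not transcribed.
So LutQ is not produced.
With no repressor bound, *mibG* is transcribed.
→ *mibG* is ON.
Mn²⁺ is absent, so SibQ is active.
ppGpp is present, so WexK is active.
With repressor SibQ bound, *mibR* is not transcribed.
So MibR is not produced.
Autoinducer-2 is present, so QilL is inactive.
With no repressor bound, *kulC* is transcribed.
→ *kulC* is ON.
c-di-GMP is absent, so ElnT is inactive.
cAMP is present, so QuvA is inactive.
Required activator QuvA is absent, so *rudL* is not transcribed.
So RudL is not produced.
With no repressor bound, *nolB* is transcribed.
→ *nolB* is ON.
Itaconate is present, so VorL is active.
MoO₄²⁻ is present, so JovV is active.
No repressor is bound and JovV is active, so *bexQ* is transcribed.
So BexQ is produced and active.
No repressor is bound and VorL and BexQ are active, so *dulW* is transcribed.
→ *dulW* is ON.
Zn²⁺ is absent, so NolW is active.
Glyoxylate is absent, so SibG is inactive.
No repressor is bound and NolW is active, so *gixQ* is transcribed.
So GixQ is produced and active.
No repressor is bound and GixQ is active, so *elnW* is transcribed.
→ *elnW* is ON.
5 of the 5 genes are transcribed.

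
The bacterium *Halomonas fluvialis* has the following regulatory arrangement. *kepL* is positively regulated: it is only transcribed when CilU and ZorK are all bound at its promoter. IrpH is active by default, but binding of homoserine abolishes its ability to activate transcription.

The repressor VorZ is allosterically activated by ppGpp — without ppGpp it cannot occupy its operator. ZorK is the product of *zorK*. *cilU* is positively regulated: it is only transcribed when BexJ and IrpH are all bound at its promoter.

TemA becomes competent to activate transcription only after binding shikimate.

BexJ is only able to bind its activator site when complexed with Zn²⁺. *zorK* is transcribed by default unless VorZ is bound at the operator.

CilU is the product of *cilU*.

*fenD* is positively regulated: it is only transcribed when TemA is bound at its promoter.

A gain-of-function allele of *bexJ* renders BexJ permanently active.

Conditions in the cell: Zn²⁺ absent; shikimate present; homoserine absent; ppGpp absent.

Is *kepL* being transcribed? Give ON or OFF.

ON

BexJ is constitutively active in this strain.
Homoserine is absent, so IrpH is active.
No repressor is bound and BexJ and IrpH are active, so *cilU* is transcribed.
So CilU is produced and active.
ppGpp is absent, so VorZ is inactive.
With no repressor bound, *zorK* is transcribed.
So ZorK is produced and active.
No repressor is bound and CilU and ZorK are active, so *kepL* is transcribed.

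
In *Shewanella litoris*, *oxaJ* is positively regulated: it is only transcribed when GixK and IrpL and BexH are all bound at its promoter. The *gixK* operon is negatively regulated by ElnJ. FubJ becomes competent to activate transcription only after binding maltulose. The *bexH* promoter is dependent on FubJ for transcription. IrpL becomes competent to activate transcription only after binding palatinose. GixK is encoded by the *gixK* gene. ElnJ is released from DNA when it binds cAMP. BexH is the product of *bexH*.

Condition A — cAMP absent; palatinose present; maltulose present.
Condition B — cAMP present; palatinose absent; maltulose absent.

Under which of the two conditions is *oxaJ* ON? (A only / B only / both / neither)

neither

Condition A:
cAMP is absent, so ElnJ is active.
With repressor ElnJ bound, *gixK* is not transcribed.
So GixK is not produced.
Palatinose is present, so IrpL is active.
Maltulose is present, so FubJ is active.
No repressor is bound and FubJ is active, so *bexH* is transcribed.
So BexH is produced and active.
Required activator GixK is absent, so *oxaJ* is not transcribed.
→ *oxaJ* is OFF in A.
Condition B:
cAMP is present, so ElnJ is inactive.
With no repressor bound, *gixK* is transcribed.
So GixK is produced and active.
Palatinose is absent, so IrpL is inactive.
Maltulose is absent, so FubJ is inactive.
Required activator FubJ is absent, so *bexH* is not transcribed.
So BexH is not produced.
Required activator IrpL is absent, so *oxaJ* is not transcribed.
→ *oxaJ* is OFF in B.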